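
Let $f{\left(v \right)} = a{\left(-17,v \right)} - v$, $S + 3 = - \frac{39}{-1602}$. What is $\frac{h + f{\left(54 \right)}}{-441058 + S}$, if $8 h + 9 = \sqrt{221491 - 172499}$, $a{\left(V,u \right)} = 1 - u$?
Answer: $\frac{230955}{942106244} - \frac{267 \sqrt{3062}}{235526561} \approx 0.00018242$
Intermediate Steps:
$S = - \frac{1589}{534}$ ($S = -3 - \frac{39}{-1602} = -3 - - \frac{13}{534} = -3 + \frac{13}{534} = - \frac{1589}{534} \approx -2.9757$)
$f{\left(v \right)} = 1 - 2 v$ ($f{\left(v \right)} = \left(1 - v\right) - v = 1 - 2 v$)
$h = - \frac{9}{8} + \frac{\sqrt{3062}}{2}$ ($h = - \frac{9}{8} + \frac{\sqrt{221491 - 172499}}{8} = - \frac{9}{8} + \frac{\sqrt{48992}}{8} = - \frac{9}{8} + \frac{4 \sqrt{3062}}{8} = - \frac{9}{8} + \frac{\sqrt{3062}}{2} \approx 26.543$)
$\frac{h + f{\left(54 \right)}}{-441058 + S} = \frac{\left(- \frac{9}{8} + \frac{\sqrt{3062}}{2}\right) + \left(1 - 108\right)}{-441058 - \frac{1589}{534}} = \frac{\left(- \frac{9}{8} + \frac{\sqrt{3062}}{2}\right) + \left(1 - 108\right)}{- \frac{235526561}{534}} = \left(\left(- \frac{9}{8} + \frac{\sqrt{3062}}{2}\right) - 107\right) \left(- \frac{534}{235526561}\right) = \left(- \frac{865}{8} + \frac{\sqrt{3062}}{2}\right) \left(- \frac{534}{235526561}\right) = \frac{230955}{942106244} - \frac{267 \sqrt{3062}}{235526561}$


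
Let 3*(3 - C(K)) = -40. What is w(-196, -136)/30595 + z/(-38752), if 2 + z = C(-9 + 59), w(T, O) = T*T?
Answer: 4464774911/3556852320 ≈ 1.2553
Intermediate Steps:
w(T, O) = T²
C(K) = 49/3 (C(K) = 3 - ⅓*(-40) = 3 + 40/3 = 49/3)
z = 43/3 (z = -2 + 49/3 = 43/3 ≈ 14.333)
w(-196, -136)/30595 + z/(-38752) = (-196)²/30595 + (43/3)/(-38752) = 38416*(1/30595) + (43/3)*(-1/38752) = 38416/30595 - 43/116256 = 4464774911/3556852320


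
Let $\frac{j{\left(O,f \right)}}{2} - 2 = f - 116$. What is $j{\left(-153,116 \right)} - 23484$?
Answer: $-23480$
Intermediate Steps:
$j{\left(O,f \right)} = -228 + 2 f$ ($j{\left(O,f \right)} = 4 + 2 \left(f - 116\right) = 4 + 2 \left(-116 + f\right) = 4 + \left(-232 + 2 f\right) = -228 + 2 f$)
$j{\left(-153,116 \right)} - 23484 = \left(-228 + 2 \cdot 116\right) - 23484 = \left(-228 + 232\right) - 23484 = 4 - 23484 = -23480$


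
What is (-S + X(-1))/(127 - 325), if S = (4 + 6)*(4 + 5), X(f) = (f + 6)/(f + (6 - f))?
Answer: 535/1188 ≈ 0.45034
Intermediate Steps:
X(f) = 1 + f/6 (X(f) = (6 + f)/6 = (6 + f)*(1/6) = 1 + f/6)
S = 90 (S = 10*9 = 90)
(-S + X(-1))/(127 - 325) = (-1*90 + (1 + (1/6)*(-1)))/(127 - 325) = (-90 + (1 - 1/6))/(-198) = (-90 + 5/6)*(-1/198) = -535/6*(-1/198) = 535/1188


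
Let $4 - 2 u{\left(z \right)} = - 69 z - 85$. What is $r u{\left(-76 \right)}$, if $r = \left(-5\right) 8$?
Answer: $103100$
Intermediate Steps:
$u{\left(z \right)} = \frac{89}{2} + \frac{69 z}{2}$ ($u{\left(z \right)} = 2 - \frac{- 69 z - 85}{2} = 2 - \frac{-85 - 69 z}{2} = 2 + \left(\frac{85}{2} + \frac{69 z}{2}\right) = \frac{89}{2} + \frac{69 z}{2}$)
$r = -40$
$r u{\left(-76 \right)} = - 40 \left(\frac{89}{2} + \frac{69}{2} \left(-76\right)\right) = - 40 \left(\frac{89}{2} - 2622\right) = \left(-40\right) \left(- \frac{5155}{2}\right) = 103100$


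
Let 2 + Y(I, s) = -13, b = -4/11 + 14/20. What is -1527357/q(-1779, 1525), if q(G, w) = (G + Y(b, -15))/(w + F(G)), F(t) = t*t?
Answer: 62002195829/23 ≈ 2.6957e+9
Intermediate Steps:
b = 37/110 (b = -4*1/11 + 14*(1/20) = -4/11 + 7/10 = 37/110 ≈ 0.33636)
F(t) = t²
Y(I, s) = -15 (Y(I, s) = -2 - 13 = -15)
q(G, w) = (-15 + G)/(w + G²) (q(G, w) = (G - 15)/(w + G²) = (-15 + G)/(w + G²))
-1527357/q(-1779, 1525) = -1527357*(1525 + (-1779)²)/(-15 - 1779) = -1527357/(-1794/(1525 + 3164841)) = -1527357/(-1794/3166366) = -1527357/((1/3166366)*(-1794)) = -1527357/(-897/1583183) = -1527357*(-1583183/897) = 62002195829/23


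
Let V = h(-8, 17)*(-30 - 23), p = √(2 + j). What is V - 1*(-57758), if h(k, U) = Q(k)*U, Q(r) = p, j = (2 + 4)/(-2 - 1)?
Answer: 57758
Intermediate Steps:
j = -2 (j = 6/(-3) = 6*(-⅓) = -2)
p = 0 (p = √(2 - 2) = √0 = 0)
Q(r) = 0
h(k, U) = 0 (h(k, U) = 0*U = 0)
V = 0 (V = 0*(-30 - 23) = 0*(-53) = 0)
V - 1*(-57758) = 0 - 1*(-57758) = 0 + 57758 = 57758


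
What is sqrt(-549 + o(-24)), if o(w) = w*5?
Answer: I*sqrt(669) ≈ 25.865*I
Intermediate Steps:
o(w) = 5*w
sqrt(-549 + o(-24)) = sqrt(-549 + 5*(-24)) = sqrt(-549 - 120) = sqrt(-669) = I*sqrt(669)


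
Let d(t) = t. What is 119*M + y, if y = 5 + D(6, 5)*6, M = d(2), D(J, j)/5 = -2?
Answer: 183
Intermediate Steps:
D(J, j) = -10 (D(J, j) = 5*(-2) = -10)
M = 2
y = -55 (y = 5 - 10*6 = 5 - 60 = -55)
119*M + y = 119*2 - 55 = 238 - 55 = 183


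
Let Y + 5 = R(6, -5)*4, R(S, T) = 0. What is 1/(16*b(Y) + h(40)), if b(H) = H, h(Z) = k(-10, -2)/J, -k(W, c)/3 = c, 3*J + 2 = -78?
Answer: -40/3209 ≈ -0.012465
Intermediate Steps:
J = -80/3 (J = -⅔ + (⅓)*(-78) = -⅔ - 26 = -80/3 ≈ -26.667)
k(W, c) = -3*c
h(Z) = -9/40 (h(Z) = (-3*(-2))/(-80/3) = 6*(-3/80) = -9/40)
Y = -5 (Y = -5 + 0*4 = -5 + 0 = -5)
1/(16*b(Y) + h(40)) = 1/(16*(-5) - 9/40) = 1/(-80 - 9/40) = 1/(-3209/40) = -40/3209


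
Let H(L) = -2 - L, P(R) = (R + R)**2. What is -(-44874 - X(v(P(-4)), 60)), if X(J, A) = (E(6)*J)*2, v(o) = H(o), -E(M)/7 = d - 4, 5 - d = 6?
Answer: 40254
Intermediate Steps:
d = -1 (d = 5 - 1*6 = 5 - 6 = -1)
E(M) = 35 (E(M) = -7*(-1 - 4) = -7*(-5) = 35)
P(R) = 4*R**2 (P(R) = (2*R)**2 = 4*R**2)
v(o) = -2 - o
X(J, A) = 70*J (X(J, A) = (35*J)*2 = 70*J)
-(-44874 - X(v(P(-4)), 60)) = -(-44874 - 70*(-2 - 4*(-4)**2)) = -(-44874 - 70*(-2 - 4*16)) = -(-44874 - 70*(-2 - 1*64)) = -(-44874 - 70*(-2 - 64)) = -(-44874 - 70*(-66)) = -(-44874 - 1*(-4620)) = -(-44874 + 4620) = -1*(-40254) = 40254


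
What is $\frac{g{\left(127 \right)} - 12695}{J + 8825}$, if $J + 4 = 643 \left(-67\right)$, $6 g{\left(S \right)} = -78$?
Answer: $\frac{1059}{2855} \approx 0.37093$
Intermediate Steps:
$g{\left(S \right)} = -13$ ($g{\left(S \right)} = \frac{1}{6} \left(-78\right) = -13$)
$J = -43085$ ($J = -4 + 643 \left(-67\right) = -4 - 43081 = -43085$)
$\frac{g{\left(127 \right)} - 12695}{J + 8825} = \frac{-13 - 12695}{-43085 + 8825} = - \frac{12708}{-34260} = \left(-12708\right) \left(- \frac{1}{34260}\right) = \frac{1059}{2855}$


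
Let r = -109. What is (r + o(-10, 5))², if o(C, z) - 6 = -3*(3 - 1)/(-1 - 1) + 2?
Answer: 9604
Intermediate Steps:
o(C, z) = 11 (o(C, z) = 6 + (-3*(3 - 1)/(-1 - 1) + 2) = 6 + (-6/(-2) + 2) = 6 + (-6*(-1)/2 + 2) = 6 + (-3*(-1) + 2) = 6 + (3 + 2) = 6 + 5 = 11)
(r + o(-10, 5))² = (-109 + 11)² = (-98)² = 9604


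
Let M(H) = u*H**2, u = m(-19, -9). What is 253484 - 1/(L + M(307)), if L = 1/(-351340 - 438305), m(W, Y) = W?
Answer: 358436966688037709/1414041780496 ≈ 2.5348e+5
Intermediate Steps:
u = -19
L = -1/789645 (L = 1/(-789645) = -1/789645 ≈ -1.2664e-6)
M(H) = -19*H**2
253484 - 1/(L + M(307)) = 253484 - 1/(-1/789645 - 19*307**2) = 253484 - 1/(-1/789645 - 19*94249) = 253484 - 1/(-1/789645 - 1790731) = 253484 - 1/(-1414041780496/789645) = 253484 - 1*(-789645/1414041780496) = 253484 + 789645/1414041780496 = 358436966688037709/1414041780496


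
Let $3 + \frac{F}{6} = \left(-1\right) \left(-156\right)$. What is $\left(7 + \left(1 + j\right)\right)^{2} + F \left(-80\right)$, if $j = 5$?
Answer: $-73271$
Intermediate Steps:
$F = 918$ ($F = -18 + 6 \left(\left(-1\right) \left(-156\right)\right) = -18 + 6 \cdot 156 = -18 + 936 = 918$)
$\left(7 + \left(1 + j\right)\right)^{2} + F \left(-80\right) = \left(7 + \left(1 + 5\right)\right)^{2} + 918 \left(-80\right) = \left(7 + 6\right)^{2} - 73440 = 13^{2} - 73440 = 169 - 73440 = -73271$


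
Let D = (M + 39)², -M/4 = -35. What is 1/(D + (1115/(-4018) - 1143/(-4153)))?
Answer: 16686754/534660246893 ≈ 3.1210e-5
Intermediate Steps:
M = 140 (M = -4*(-35) = 140)
D = 32041 (D = (140 + 39)² = 179² = 32041)
1/(D + (1115/(-4018) - 1143/(-4153))) = 1/(32041 + (1115/(-4018) - 1143/(-4153))) = 1/(32041 + (1115*(-1/4018) - 1143*(-1/4153))) = 1/(32041 + (-1115/4018 + 1143/4153)) = 1/(32041 - 38021/16686754) = 1/(534660246893/16686754) = 16686754/534660246893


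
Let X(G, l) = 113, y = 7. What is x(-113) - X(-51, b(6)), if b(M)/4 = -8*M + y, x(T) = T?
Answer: -226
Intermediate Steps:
b(M) = 28 - 32*M (b(M) = 4*(-8*M + 7) = 4*(7 - 8*M) = 28 - 32*M)
x(-113) - X(-51, b(6)) = -113 - 1*113 = -113 - 113 = -226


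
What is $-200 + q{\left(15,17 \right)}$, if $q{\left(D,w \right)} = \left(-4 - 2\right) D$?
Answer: $-290$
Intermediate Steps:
$q{\left(D,w \right)} = - 6 D$
$-200 + q{\left(15,17 \right)} = -200 - 90 = -290$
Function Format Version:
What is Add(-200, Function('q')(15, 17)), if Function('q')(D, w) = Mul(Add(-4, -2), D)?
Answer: -290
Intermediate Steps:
Function('q')(D, w) = Mul(-6, D)
Add(-200, Function('q')(15, 17)) = Add(-200, Mul(-6, 15)) = Add(-200, -90) = -290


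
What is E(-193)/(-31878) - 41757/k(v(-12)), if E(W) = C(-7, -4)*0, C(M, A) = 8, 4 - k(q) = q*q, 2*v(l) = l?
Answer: 41757/32 ≈ 1304.9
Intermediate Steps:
v(l) = l/2
k(q) = 4 - q**2 (k(q) = 4 - q*q = 4 - q**2)
E(W) = 0 (E(W) = 8*0 = 0)
E(-193)/(-31878) - 41757/k(v(-12)) = 0/(-31878) - 41757/(4 - ((1/2)*(-12))**2) = 0*(-1/31878) - 41757/(4 - 1*(-6)**2) = 0 - 41757/(4 - 1*36) = 0 - 41757/(4 - 36) = 0 - 41757/(-32) = 0 - 41757*(-1/32) = 0 + 41757/32 = 41757/32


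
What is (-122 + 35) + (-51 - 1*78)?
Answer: -216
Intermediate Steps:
(-122 + 35) + (-51 - 1*78) = -87 + (-51 - 78) = -87 - 129 = -216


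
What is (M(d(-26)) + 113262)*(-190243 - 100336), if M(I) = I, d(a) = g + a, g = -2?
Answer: -32903422486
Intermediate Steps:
d(a) = -2 + a
(M(d(-26)) + 113262)*(-190243 - 100336) = ((-2 - 26) + 113262)*(-190243 - 100336) = (-28 + 113262)*(-290579) = 113234*(-290579) = -32903422486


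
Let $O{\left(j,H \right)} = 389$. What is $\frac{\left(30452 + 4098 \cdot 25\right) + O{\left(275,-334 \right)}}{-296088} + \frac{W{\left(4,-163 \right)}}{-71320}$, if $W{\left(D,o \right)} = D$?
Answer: $- \frac{1188437309}{2639624520} \approx -0.45023$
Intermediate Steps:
$\frac{\left(30452 + 4098 \cdot 25\right) + O{\left(275,-334 \right)}}{-296088} + \frac{W{\left(4,-163 \right)}}{-71320} = \frac{\left(30452 + 4098 \cdot 25\right) + 389}{-296088} + \frac{4}{-71320} = \left(\left(30452 + 102450\right) + 389\right) \left(- \frac{1}{296088}\right) + 4 \left(- \frac{1}{71320}\right) = \left(132902 + 389\right) \left(- \frac{1}{296088}\right) - \frac{1}{17830} = 133291 \left(- \frac{1}{296088}\right) - \frac{1}{17830} = - \frac{133291}{296088} - \frac{1}{17830} = - \frac{1188437309}{2639624520}$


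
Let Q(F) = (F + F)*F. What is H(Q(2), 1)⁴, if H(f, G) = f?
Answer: 4096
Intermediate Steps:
Q(F) = 2*F² (Q(F) = (2*F)*F = 2*F²)
H(Q(2), 1)⁴ = (2*2²)⁴ = (2*4)⁴ = 8⁴ = 4096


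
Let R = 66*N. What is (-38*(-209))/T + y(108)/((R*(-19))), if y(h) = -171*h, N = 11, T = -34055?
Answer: 4555928/4120655 ≈ 1.1056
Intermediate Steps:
R = 726 (R = 66*11 = 726)
(-38*(-209))/T + y(108)/((R*(-19))) = -38*(-209)/(-34055) + (-171*108)/((726*(-19))) = 7942*(-1/34055) - 18468/(-13794) = -7942/34055 - 18468*(-1/13794) = -7942/34055 + 162/121 = 4555928/4120655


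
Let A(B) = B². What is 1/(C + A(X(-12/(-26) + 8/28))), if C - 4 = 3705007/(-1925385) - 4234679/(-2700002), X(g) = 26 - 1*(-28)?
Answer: 5198543350770/15177896445364801 ≈ 0.00034251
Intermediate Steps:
X(g) = 54 (X(g) = 26 + 28 = 54)
C = 18944034519481/5198543350770 (C = 4 + (3705007/(-1925385) - 4234679/(-2700002)) = 4 + (3705007*(-1/1925385) - 4234679*(-1/2700002)) = 4 + (-3705007/1925385 + 4234679/2700002) = 4 - 1850138883599/5198543350770 = 18944034519481/5198543350770 ≈ 3.6441)
1/(C + A(X(-12/(-26) + 8/28))) = 1/(18944034519481/5198543350770 + 54²) = 1/(18944034519481/5198543350770 + 2916) = 1/(15177896445364801/5198543350770) = 5198543350770/15177896445364801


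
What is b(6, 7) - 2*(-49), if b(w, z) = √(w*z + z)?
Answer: 105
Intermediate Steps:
b(w, z) = √(z + w*z)
b(6, 7) - 2*(-49) = √(7*(1 + 6)) - 2*(-49) = √(7*7) + 98 = √49 + 98 = 7 + 98 = 105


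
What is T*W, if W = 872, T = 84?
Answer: 73248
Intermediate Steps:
T*W = 84*872 = 73248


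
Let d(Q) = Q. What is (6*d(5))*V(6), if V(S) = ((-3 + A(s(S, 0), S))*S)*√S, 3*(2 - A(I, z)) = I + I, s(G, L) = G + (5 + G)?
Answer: -2220*√6 ≈ -5437.9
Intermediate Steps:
s(G, L) = 5 + 2*G
A(I, z) = 2 - 2*I/3 (A(I, z) = 2 - (I + I)/3 = 2 - 2*I/3)
V(S) = S^(3/2)*(-13/3 - 4*S/3) (V(S) = ((-3 + (2 - 2*(5 + 2*S)/3))*S)*√S = ((-3 + (2 + (-10/3 - 4*S/3)))*S)*√S = ((-3 + (-4/3 - 4*S/3))*S)*√S = ((-13/3 - 4*S/3)*S)*√S = (S*(-13/3 - 4*S/3))*√S = S^(3/2)*(-13/3 - 4*S/3))
(6*d(5))*V(6) = (6*5)*(6^(3/2)*(-13 - 4*6)/3) = 30*((6*√6)*(-13 - 24)/3) = 30*((⅓)*(6*√6)*(-37)) = 30*(-74*√6) = -2220*√6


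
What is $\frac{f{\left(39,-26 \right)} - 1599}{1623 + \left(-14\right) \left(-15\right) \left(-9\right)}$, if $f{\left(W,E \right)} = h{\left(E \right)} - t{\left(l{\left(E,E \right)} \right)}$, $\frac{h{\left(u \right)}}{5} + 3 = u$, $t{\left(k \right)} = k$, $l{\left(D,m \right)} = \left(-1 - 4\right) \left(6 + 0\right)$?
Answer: $\frac{1714}{267} \approx 6.4195$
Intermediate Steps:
$l{\left(D,m \right)} = -30$ ($l{\left(D,m \right)} = \left(-5\right) 6 = -30$)
$h{\left(u \right)} = -15 + 5 u$
$f{\left(W,E \right)} = 15 + 5 E$ ($f{\left(W,E \right)} = \left(-15 + 5 E\right) - -30 = \left(-15 + 5 E\right) + 30 = 15 + 5 E$)
$\frac{f{\left(39,-26 \right)} - 1599}{1623 + \left(-14\right) \left(-15\right) \left(-9\right)} = \frac{\left(15 + 5 \left(-26\right)\right) - 1599}{1623 + \left(-14\right) \left(-15\right) \left(-9\right)} = \frac{\left(15 - 130\right) - 1599}{1623 + 210 \left(-9\right)} = \frac{-115 - 1599}{1623 - 1890} = - \frac{1714}{-267} = \left(-1714\right) \left(- \frac{1}{267}\right) = \frac{1714}{267}$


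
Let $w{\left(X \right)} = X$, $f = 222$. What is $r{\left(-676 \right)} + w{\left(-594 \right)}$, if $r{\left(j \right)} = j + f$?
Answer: $-1048$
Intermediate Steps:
$r{\left(j \right)} = 222 + j$ ($r{\left(j \right)} = j + 222 = 222 + j$)
$r{\left(-676 \right)} + w{\left(-594 \right)} = \left(222 - 676\right) - 594 = -454 - 594 = -1048$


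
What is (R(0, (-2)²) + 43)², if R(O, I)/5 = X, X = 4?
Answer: 3969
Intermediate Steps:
R(O, I) = 20 (R(O, I) = 5*4 = 20)
(R(0, (-2)²) + 43)² = (20 + 43)² = 63² = 3969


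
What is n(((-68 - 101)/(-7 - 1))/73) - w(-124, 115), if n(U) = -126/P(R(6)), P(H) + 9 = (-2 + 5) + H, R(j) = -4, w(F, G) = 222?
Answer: -1047/5 ≈ -209.40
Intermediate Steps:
P(H) = -6 + H (P(H) = -9 + ((-2 + 5) + H) = -9 + (3 + H) = -6 + H)
n(U) = 63/5 (n(U) = -126/(-6 - 4) = -126/(-10) = -126*(-1/10) = 63/5)
n(((-68 - 101)/(-7 - 1))/73) - w(-124, 115) = 63/5 - 1*222 = 63/5 - 222 = -1047/5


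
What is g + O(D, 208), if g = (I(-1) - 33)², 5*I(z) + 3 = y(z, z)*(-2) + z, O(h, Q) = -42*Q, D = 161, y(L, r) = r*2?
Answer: -7647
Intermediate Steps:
y(L, r) = 2*r
I(z) = -⅗ - 3*z/5 (I(z) = -⅗ + ((2*z)*(-2) + z)/5 = -⅗ + (-4*z + z)/5 = -⅗ + (-3*z)/5 = -⅗ - 3*z/5)
g = 1089 (g = ((-⅗ - ⅗*(-1)) - 33)² = ((-⅗ + ⅗) - 33)² = (0 - 33)² = (-33)² = 1089)
g + O(D, 208) = 1089 - 42*208 = 1089 - 8736 = -7647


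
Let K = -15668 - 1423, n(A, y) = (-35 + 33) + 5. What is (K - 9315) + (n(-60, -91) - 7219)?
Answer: -33622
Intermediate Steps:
n(A, y) = 3 (n(A, y) = -2 + 5 = 3)
K = -17091
(K - 9315) + (n(-60, -91) - 7219) = (-17091 - 9315) + (3 - 7219) = -26406 - 7216 = -33622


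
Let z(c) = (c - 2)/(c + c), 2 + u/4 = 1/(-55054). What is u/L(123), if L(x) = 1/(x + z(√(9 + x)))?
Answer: -27196923/27527 + 36703*√33/302797 ≈ -987.31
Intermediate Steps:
u = -220218/27527 (u = -8 + 4/(-55054) = -8 + 4*(-1/55054) = -8 - 2/27527 = -220218/27527 ≈ -8.0001)
z(c) = (-2 + c)/(2*c) (z(c) = (-2 + c)/((2*c)) = (-2 + c)*(1/(2*c)) = (-2 + c)/(2*c))
L(x) = 1/(x + (-2 + √(9 + x))/(2*√(9 + x))) (L(x) = 1/(x + (-2 + √(9 + x))/(2*(√(9 + x)))) = 1/(x + (-2 + √(9 + x))/(2*√(9 + x))))
u/L(123) = -220218*(-2 + √(9 + 123) + 2*123*√(9 + 123))/(2*√(9 + 123))/27527 = -220218*√33*(-2 + √132 + 2*123*√132)/132/27527 = -220218*√33*(-2 + 2*√33 + 2*123*(2*√33))/132/27527 = -220218*√33*(-2 + 2*√33 + 492*√33)/132/27527 = -220218*√33*(-2 + 494*√33)/132/27527 = -36703*√33*(-2 + 494*√33)/605594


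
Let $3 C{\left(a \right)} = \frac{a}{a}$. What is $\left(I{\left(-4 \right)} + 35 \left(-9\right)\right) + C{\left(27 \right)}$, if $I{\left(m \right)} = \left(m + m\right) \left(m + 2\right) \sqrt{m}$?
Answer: $- \frac{944}{3} + 32 i \approx -314.67 + 32.0 i$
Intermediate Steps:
$C{\left(a \right)} = \frac{1}{3}$ ($C{\left(a \right)} = \frac{a \frac{1}{a}}{3} = \frac{1}{3} \cdot 1 = \frac{1}{3}$)
$I{\left(m \right)} = 2 m^{\frac{3}{2}} \left(2 + m\right)$ ($I{\left(m \right)} = 2 m \left(2 + m\right) \sqrt{m} = 2 m^{\frac{3}{2}} \left(2 + m\right)$)
$\left(I{\left(-4 \right)} + 35 \left(-9\right)\right) + C{\left(27 \right)} = \left(2 \left(-4\right)^{\frac{3}{2}} \left(2 - 4\right) + 35 \left(-9\right)\right) + \frac{1}{3} = \left(2 \left(- 8 i\right) \left(-2\right) - 315\right) + \frac{1}{3} = \left(32 i - 315\right) + \frac{1}{3} = \left(-315 + 32 i\right) + \frac{1}{3} = - \frac{944}{3} + 32 i$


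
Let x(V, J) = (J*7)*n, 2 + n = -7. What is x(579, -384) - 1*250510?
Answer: -226318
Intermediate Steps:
n = -9 (n = -2 - 7 = -9)
x(V, J) = -63*J (x(V, J) = (J*7)*(-9) = (7*J)*(-9) = -63*J)
x(579, -384) - 1*250510 = -63*(-384) - 1*250510 = 24192 - 250510 = -226318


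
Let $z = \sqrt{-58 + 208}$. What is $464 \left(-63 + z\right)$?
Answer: $-29232 + 2320 \sqrt{6} \approx -23549.0$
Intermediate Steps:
$z = 5 \sqrt{6}$ ($z = \sqrt{150} = 5 \sqrt{6} \approx 12.247$)
$464 \left(-63 + z\right) = 464 \left(-63 + 5 \sqrt{6}\right) = -29232 + 2320 \sqrt{6}$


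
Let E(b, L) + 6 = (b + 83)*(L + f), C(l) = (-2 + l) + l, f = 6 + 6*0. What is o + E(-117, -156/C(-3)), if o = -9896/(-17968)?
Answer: -1959521/2246 ≈ -872.45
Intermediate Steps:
f = 6 (f = 6 + 0 = 6)
C(l) = -2 + 2*l
E(b, L) = -6 + (6 + L)*(83 + b) (E(b, L) = -6 + (b + 83)*(L + 6) = -6 + (83 + b)*(6 + L) = -6 + (6 + L)*(83 + b))
o = 1237/2246 (o = -9896*(-1/17968) = 1237/2246 ≈ 0.55076)
o + E(-117, -156/C(-3)) = 1237/2246 + (492 + 6*(-117) + 83*(-156/(-2 + 2*(-3))) - 156/(-2 + 2*(-3))*(-117)) = 1237/2246 + (492 - 702 + 83*(-156/(-2 - 6)) - 156/(-2 - 6)*(-117)) = 1237/2246 + (492 - 702 + 83*(-156/(-8)) - 156/(-8)*(-117)) = 1237/2246 + (492 - 702 + 83*(-156*(-1/8)) - 156*(-1/8)*(-117)) = 1237/2246 + (492 - 702 + 83*(39/2) + (39/2)*(-117)) = 1237/2246 + (492 - 702 + 3237/2 - 4563/2) = 1237/2246 - 873 = -1959521/2246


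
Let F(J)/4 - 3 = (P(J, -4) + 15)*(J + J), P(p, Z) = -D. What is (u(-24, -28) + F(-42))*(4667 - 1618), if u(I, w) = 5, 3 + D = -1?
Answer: -19412983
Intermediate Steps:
D = -4 (D = -3 - 1 = -4)
P(p, Z) = 4 (P(p, Z) = -1*(-4) = 4)
F(J) = 12 + 152*J (F(J) = 12 + 4*((4 + 15)*(J + J)) = 12 + 4*(19*(2*J)) = 12 + 4*(38*J) = 12 + 152*J)
(u(-24, -28) + F(-42))*(4667 - 1618) = (5 + (12 + 152*(-42)))*(4667 - 1618) = (5 + (12 - 6384))*3049 = (5 - 6372)*3049 = -6367*3049 = -19412983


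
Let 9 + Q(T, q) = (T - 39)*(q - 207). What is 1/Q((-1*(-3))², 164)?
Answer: 1/1281 ≈ 0.00078064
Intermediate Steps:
Q(T, q) = -9 + (-207 + q)*(-39 + T) (Q(T, q) = -9 + (T - 39)*(q - 207) = -9 + (-39 + T)*(-207 + q) = -9 + (-207 + q)*(-39 + T))
1/Q((-1*(-3))², 164) = 1/(8064 - 207*(-1*(-3))² - 39*164 + (-1*(-3))²*164) = 1/(8064 - 207*3² - 6396 + 3²*164) = 1/(8064 - 207*9 - 6396 + 9*164) = 1/(8064 - 1863 - 6396 + 1476) = 1/1281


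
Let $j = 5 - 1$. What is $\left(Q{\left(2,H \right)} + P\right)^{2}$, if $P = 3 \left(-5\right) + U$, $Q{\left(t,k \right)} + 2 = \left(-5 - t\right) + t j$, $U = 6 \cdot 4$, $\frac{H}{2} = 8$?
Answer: $64$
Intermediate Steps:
$H = 16$ ($H = 2 \cdot 8 = 16$)
$U = 24$
$j = 4$ ($j = 5 - 1 = 4$)
$Q{\left(t,k \right)} = -7 + 3 t$ ($Q{\left(t,k \right)} = -2 - \left(5 + t - t 4\right) = -2 + \left(\left(-5 - t\right) + 4 t\right) = -2 + \left(-5 + 3 t\right) = -7 + 3 t$)
$P = 9$ ($P = 3 \left(-5\right) + 24 = -15 + 24 = 9$)
$\left(Q{\left(2,H \right)} + P\right)^{2} = \left(\left(-7 + 3 \cdot 2\right) + 9\right)^{2} = \left(\left(-7 + 6\right) + 9\right)^{2} = \left(-1 + 9\right)^{2} = 8^{2} = 64$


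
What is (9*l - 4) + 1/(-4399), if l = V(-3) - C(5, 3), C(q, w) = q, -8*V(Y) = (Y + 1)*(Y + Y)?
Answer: -549877/8798 ≈ -62.500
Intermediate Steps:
V(Y) = -Y*(1 + Y)/4 (V(Y) = -(Y + 1)*(Y + Y)/8 = -(1 + Y)*2*Y/8 = -Y*(1 + Y)/4)
l = -13/2 (l = -¼*(-3)*(1 - 3) - 1*5 = -¼*(-3)*(-2) - 5 = -3/2 - 5 = -13/2 ≈ -6.5000)
(9*l - 4) + 1/(-4399) = (9*(-13/2) - 4) + 1/(-4399) = (-117/2 - 4) - 1/4399 = -125/2 - 1/4399 = -549877/8798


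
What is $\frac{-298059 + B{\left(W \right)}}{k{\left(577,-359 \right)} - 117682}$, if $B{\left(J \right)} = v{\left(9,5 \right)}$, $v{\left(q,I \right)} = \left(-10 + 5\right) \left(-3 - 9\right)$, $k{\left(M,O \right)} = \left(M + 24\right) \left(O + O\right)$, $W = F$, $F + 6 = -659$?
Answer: $\frac{297999}{549200} \approx 0.54261$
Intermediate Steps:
$F = -665$ ($F = -6 - 659 = -665$)
$W = -665$
$k{\left(M,O \right)} = 2 O \left(24 + M\right)$ ($k{\left(M,O \right)} = \left(24 + M\right) 2 O = 2 O \left(24 + M\right)$)
$v{\left(q,I \right)} = 60$ ($v{\left(q,I \right)} = \left(-5\right) \left(-12\right) = 60$)
$B{\left(J \right)} = 60$
$\frac{-298059 + B{\left(W \right)}}{k{\left(577,-359 \right)} - 117682} = \frac{-298059 + 60}{2 \left(-359\right) \left(24 + 577\right) - 117682} = - \frac{297999}{2 \left(-359\right) 601 - 117682} = - \frac{297999}{-431518 - 117682} = - \frac{297999}{-549200} = \left(-297999\right) \left(- \frac{1}{549200}\right) = \frac{297999}{549200}$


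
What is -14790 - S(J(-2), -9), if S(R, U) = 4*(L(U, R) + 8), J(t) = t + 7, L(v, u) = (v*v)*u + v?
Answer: -16406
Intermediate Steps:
L(v, u) = v + u*v**2 (L(v, u) = v**2*u + v = u*v**2 + v = v + u*v**2)
J(t) = 7 + t
S(R, U) = 32 + 4*U*(1 + R*U) (S(R, U) = 4*(U*(1 + R*U) + 8) = 4*(8 + U*(1 + R*U)) = 32 + 4*U*(1 + R*U))
-14790 - S(J(-2), -9) = -14790 - (32 + 4*(-9)*(1 + (7 - 2)*(-9))) = -14790 - (32 + 4*(-9)*(1 + 5*(-9))) = -14790 - (32 + 4*(-9)*(1 - 45)) = -14790 - (32 + 4*(-9)*(-44)) = -14790 - (32 + 1584) = -14790 - 1*1616 = -14790 - 1616 = -16406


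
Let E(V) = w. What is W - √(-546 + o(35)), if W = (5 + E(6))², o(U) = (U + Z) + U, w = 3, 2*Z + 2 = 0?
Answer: 64 - 3*I*√53 ≈ 64.0 - 21.84*I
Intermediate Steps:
Z = -1 (Z = -1 + (½)*0 = -1 + 0 = -1)
E(V) = 3
o(U) = -1 + 2*U (o(U) = (U - 1) + U = (-1 + U) + U = -1 + 2*U)
W = 64 (W = (5 + 3)² = 8² = 64)
W - √(-546 + o(35)) = 64 - √(-546 + (-1 + 2*35)) = 64 - √(-546 + (-1 + 70)) = 64 - √(-546 + 69) = 64 - √(-477) = 64 - 3*I*√53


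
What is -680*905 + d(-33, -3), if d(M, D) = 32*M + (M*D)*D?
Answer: -616753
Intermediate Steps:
d(M, D) = 32*M + M*D² (d(M, D) = 32*M + (D*M)*D = 32*M + M*D²)
-680*905 + d(-33, -3) = -680*905 - 33*(32 + (-3)²) = -615400 - 33*(32 + 9) = -615400 - 33*41 = -615400 - 1353 = -616753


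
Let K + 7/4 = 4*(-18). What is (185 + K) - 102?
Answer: 37/4 ≈ 9.2500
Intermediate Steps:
K = -295/4 (K = -7/4 + 4*(-18) = -7/4 - 72 = -295/4 ≈ -73.750)
(185 + K) - 102 = (185 - 295/4) - 102 = 445/4 - 102 = 37/4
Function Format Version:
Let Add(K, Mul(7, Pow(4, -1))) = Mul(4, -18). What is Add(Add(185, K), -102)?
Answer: Rational(37, 4) ≈ 9.2500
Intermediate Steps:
K = Rational(-295, 4) (K = Add(Rational(-7, 4), Mul(4, -18)) = Add(Rational(-7, 4), -72) = Rational(-295, 4) ≈ -73.750)
Add(Add(185, K), -102) = Add(Add(185, Rational(-295, 4)), -102) = Add(Rational(445, 4), -102) = Rational(37, 4)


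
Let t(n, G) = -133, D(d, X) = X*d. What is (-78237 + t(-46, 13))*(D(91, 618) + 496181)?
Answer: -43293077030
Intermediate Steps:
(-78237 + t(-46, 13))*(D(91, 618) + 496181) = (-78237 - 133)*(618*91 + 496181) = -78370*(56238 + 496181) = -78370*552419 = -43293077030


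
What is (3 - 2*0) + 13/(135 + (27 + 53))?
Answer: 658/215 ≈ 3.0605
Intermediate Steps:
(3 - 2*0) + 13/(135 + (27 + 53)) = (3 + 0) + 13/(135 + 80) = 3 + 13/215 = 658/215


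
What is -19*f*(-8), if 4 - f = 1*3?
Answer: 152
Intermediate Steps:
f = 1 (f = 4 - 3 = 1)
-19*f*(-8) = -19*1*(-8) = -19*(-8) = 152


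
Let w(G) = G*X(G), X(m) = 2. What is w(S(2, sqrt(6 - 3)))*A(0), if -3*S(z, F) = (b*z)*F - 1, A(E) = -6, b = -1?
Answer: -4 - 8*sqrt(3) ≈ -17.856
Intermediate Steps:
S(z, F) = 1/3 + F*z/3 (S(z, F) = -((-z)*F - 1)/3 = -(-F*z - 1)/3 = -(-1 - F*z)/3 = 1/3 + F*z/3)
w(G) = 2*G (w(G) = G*2 = 2*G)
w(S(2, sqrt(6 - 3)))*A(0) = (2*(1/3 + (1/3)*sqrt(6 - 3)*2))*(-6) = (2*(1/3 + (1/3)*sqrt(3)*2))*(-6) = (2*(1/3 + 2*sqrt(3)/3))*(-6) = (2/3 + 4*sqrt(3)/3)*(-6) = -4 - 8*sqrt(3)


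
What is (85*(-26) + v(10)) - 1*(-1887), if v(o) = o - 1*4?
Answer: -317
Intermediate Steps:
v(o) = -4 + o (v(o) = o - 4 = -4 + o)
(85*(-26) + v(10)) - 1*(-1887) = (85*(-26) + (-4 + 10)) - 1*(-1887) = (-2210 + 6) + 1887 = -2204 + 1887 = -317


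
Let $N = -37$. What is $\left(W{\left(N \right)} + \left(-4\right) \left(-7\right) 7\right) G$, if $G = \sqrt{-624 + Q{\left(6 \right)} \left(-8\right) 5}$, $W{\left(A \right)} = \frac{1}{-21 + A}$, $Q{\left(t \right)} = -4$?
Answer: $\frac{22734 i \sqrt{29}}{29} \approx 4221.6 i$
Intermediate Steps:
$G = 4 i \sqrt{29}$ ($G = \sqrt{-624 + \left(-4\right) \left(-8\right) 5} = \sqrt{-624 + 32 \cdot 5} = \sqrt{-624 + 160} = \sqrt{-464} = 4 i \sqrt{29} \approx 21.541 i$)
$\left(W{\left(N \right)} + \left(-4\right) \left(-7\right) 7\right) G = \left(\frac{1}{-21 - 37} + \left(-4\right) \left(-7\right) 7\right) 4 i \sqrt{29} = \left(\frac{1}{-58} + 28 \cdot 7\right) 4 i \sqrt{29} = \left(- \frac{1}{58} + 196\right) 4 i \sqrt{29} = \frac{11367 \cdot 4 i \sqrt{29}}{58} = \frac{22734 i \sqrt{29}}{29}$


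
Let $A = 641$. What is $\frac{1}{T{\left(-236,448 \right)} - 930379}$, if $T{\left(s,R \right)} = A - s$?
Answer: $- \frac{1}{929502} \approx -1.0758 \cdot 10^{-6}$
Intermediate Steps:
$T{\left(s,R \right)} = 641 - s$
$\frac{1}{T{\left(-236,448 \right)} - 930379} = \frac{1}{\left(641 - -236\right) - 930379} = \frac{1}{\left(641 + 236\right) - 930379} = \frac{1}{877 - 930379} = \frac{1}{-929502} = - \frac{1}{929502}$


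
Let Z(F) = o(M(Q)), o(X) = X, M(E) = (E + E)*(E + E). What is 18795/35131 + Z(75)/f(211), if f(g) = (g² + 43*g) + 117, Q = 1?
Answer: 1009638769/1886921141 ≈ 0.53507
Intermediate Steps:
M(E) = 4*E² (M(E) = (2*E)*(2*E) = 4*E²)
f(g) = 117 + g² + 43*g
Z(F) = 4 (Z(F) = 4*1² = 4*1 = 4)
18795/35131 + Z(75)/f(211) = 18795/35131 + 4/(117 + 211² + 43*211) = 18795*(1/35131) + 4/(117 + 44521 + 9073) = 18795/35131 + 4/53711 = 1009638769/1886921141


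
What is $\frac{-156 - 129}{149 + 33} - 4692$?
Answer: $- \frac{854229}{182} \approx -4693.6$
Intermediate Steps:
$\frac{-156 - 129}{149 + 33} - 4692 = - \frac{285}{182} - 4692 = - \frac{854229}{182}$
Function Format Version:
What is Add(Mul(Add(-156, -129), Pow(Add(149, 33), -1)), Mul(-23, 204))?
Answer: Rational(-854229, 182) ≈ -4693.6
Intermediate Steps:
Add(Mul(Add(-156, -129), Pow(Add(149, 33), -1)), Mul(-23, 204)) = Add(Mul(-285, Pow(182, -1)), -4692) = Add(Mul(-285, Rational(1, 182)), -4692) = Add(Rational(-285, 182), -4692) = Rational(-854229, 182)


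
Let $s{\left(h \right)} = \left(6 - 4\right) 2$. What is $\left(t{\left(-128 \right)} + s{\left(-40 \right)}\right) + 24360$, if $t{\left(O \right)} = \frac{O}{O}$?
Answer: $24365$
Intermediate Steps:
$t{\left(O \right)} = 1$
$s{\left(h \right)} = 4$ ($s{\left(h \right)} = 2 \cdot 2 = 4$)
$\left(t{\left(-128 \right)} + s{\left(-40 \right)}\right) + 24360 = \left(1 + 4\right) + 24360 = 5 + 24360 = 24365$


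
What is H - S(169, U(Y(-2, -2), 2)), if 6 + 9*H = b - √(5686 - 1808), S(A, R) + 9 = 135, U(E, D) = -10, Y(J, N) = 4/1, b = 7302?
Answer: 2054/3 - √3878/9 ≈ 677.75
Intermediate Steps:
Y(J, N) = 4 (Y(J, N) = 4*1 = 4)
S(A, R) = 126 (S(A, R) = -9 + 135 = 126)
H = 2432/3 - √3878/9 (H = -⅔ + (7302 - √(5686 - 1808))/9 = -⅔ + (7302 - √3878)/9 = -⅔ + (2434/3 - √3878/9) = 2432/3 - √3878/9 ≈ 803.75)
H - S(169, U(Y(-2, -2), 2)) = (2432/3 - √3878/9) - 1*126 = (2432/3 - √3878/9) - 126 = 2054/3 - √3878/9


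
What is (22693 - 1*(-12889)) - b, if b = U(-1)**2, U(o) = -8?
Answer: 35518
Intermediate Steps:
b = 64 (b = (-8)**2 = 64)
(22693 - 1*(-12889)) - b = (22693 - 1*(-12889)) - 1*64 = (22693 + 12889) - 64 = 35582 - 64 = 35518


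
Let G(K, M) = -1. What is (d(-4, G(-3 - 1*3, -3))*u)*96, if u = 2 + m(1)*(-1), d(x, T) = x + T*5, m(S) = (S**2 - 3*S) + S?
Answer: -2592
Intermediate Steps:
m(S) = S**2 - 2*S
d(x, T) = x + 5*T
u = 3 (u = 2 + (1*(-2 + 1))*(-1) = 2 + (1*(-1))*(-1) = 2 - 1*(-1) = 2 + 1 = 3)
(d(-4, G(-3 - 1*3, -3))*u)*96 = ((-4 + 5*(-1))*3)*96 = ((-4 - 5)*3)*96 = -9*3*96 = -27*96 = -2592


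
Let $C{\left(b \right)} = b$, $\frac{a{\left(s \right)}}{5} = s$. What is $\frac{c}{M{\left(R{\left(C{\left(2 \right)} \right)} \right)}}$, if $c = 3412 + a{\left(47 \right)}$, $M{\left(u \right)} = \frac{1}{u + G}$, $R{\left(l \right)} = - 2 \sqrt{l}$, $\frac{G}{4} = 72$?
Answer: $1050336 - 7294 \sqrt{2} \approx 1.04 \cdot 10^{6}$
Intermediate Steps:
$G = 288$ ($G = 4 \cdot 72 = 288$)
$a{\left(s \right)} = 5 s$
$M{\left(u \right)} = \frac{1}{288 + u}$ ($M{\left(u \right)} = \frac{1}{u + 288} = \frac{1}{288 + u}$)
$c = 3647$ ($c = 3412 + 5 \cdot 47 = 3412 + 235 = 3647$)
$\frac{c}{M{\left(R{\left(C{\left(2 \right)} \right)} \right)}} = \frac{3647}{\frac{1}{288 - 2 \sqrt{2}}} = 3647 \left(288 - 2 \sqrt{2}\right) = 1050336 - 7294 \sqrt{2}$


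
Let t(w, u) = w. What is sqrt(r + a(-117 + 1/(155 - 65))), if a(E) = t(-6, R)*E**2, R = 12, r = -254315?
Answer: I*sqrt(2725110546)/90 ≈ 580.03*I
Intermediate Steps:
a(E) = -6*E**2
sqrt(r + a(-117 + 1/(155 - 65))) = sqrt(-254315 - 6*(-117 + 1/(155 - 65))**2) = sqrt(-254315 - 6*(-117 + 1/90)**2) = sqrt(-254315 - 6*(-10529/90)**2) = sqrt(-254315 - 6*110859841/8100) = sqrt(-254315 - 110859841/1350) = sqrt(-454185091/1350) = I*sqrt(2725110546)/90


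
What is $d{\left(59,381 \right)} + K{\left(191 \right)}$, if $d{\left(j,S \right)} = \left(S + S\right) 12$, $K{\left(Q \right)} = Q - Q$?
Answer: $9144$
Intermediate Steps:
$K{\left(Q \right)} = 0$
$d{\left(j,S \right)} = 24 S$ ($d{\left(j,S \right)} = 2 S 12 = 24 S$)
$d{\left(59,381 \right)} + K{\left(191 \right)} = 24 \cdot 381 + 0 = 9144 + 0 = 9144$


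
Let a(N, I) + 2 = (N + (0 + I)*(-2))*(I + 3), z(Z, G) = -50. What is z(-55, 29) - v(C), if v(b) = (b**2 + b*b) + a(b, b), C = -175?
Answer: -31198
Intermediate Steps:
a(N, I) = -2 + (3 + I)*(N - 2*I) (a(N, I) = -2 + (N + (0 + I)*(-2))*(I + 3) = -2 + (N + I*(-2))*(3 + I) = -2 + (N - 2*I)*(3 + I) = -2 + (3 + I)*(N - 2*I))
v(b) = -2 + b**2 - 3*b (v(b) = (b**2 + b*b) + (-2 - 6*b - 2*b**2 + 3*b + b*b) = (b**2 + b**2) + (-2 - 6*b - 2*b**2 + 3*b + b**2) = 2*b**2 + (-2 - b**2 - 3*b) = -2 + b**2 - 3*b)
z(-55, 29) - v(C) = -50 - (-2 + (-175)**2 - 3*(-175)) = -50 - (-2 + 30625 + 525) = -50 - 1*31148 = -50 - 31148 = -31198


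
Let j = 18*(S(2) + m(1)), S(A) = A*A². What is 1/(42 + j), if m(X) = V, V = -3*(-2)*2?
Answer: 1/402 ≈ 0.0024876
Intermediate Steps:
S(A) = A³
V = 12 (V = 6*2 = 12)
m(X) = 12
j = 360 (j = 18*(2³ + 12) = 18*(8 + 12) = 18*20 = 360)
1/(42 + j) = 1/(42 + 360) = 1/402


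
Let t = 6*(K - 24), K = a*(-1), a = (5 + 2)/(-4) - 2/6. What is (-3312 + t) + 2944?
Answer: -999/2 ≈ -499.50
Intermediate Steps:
a = -25/12 (a = 7*(-¼) - 2*⅙ = -7/4 - ⅓ = -25/12 ≈ -2.0833)
K = 25/12 (K = -25/12*(-1) = 25/12 ≈ 2.0833)
t = -263/2 (t = 6*(25/12 - 24) = 6*(-263/12) = -263/2 ≈ -131.50)
(-3312 + t) + 2944 = (-3312 - 263/2) + 2944 = -6887/2 + 2944 = -999/2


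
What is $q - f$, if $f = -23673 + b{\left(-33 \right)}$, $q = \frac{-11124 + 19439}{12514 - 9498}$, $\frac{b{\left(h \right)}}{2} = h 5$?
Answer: $\frac{72401363}{3016} \approx 24006.0$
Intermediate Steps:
$b{\left(h \right)} = 10 h$ ($b{\left(h \right)} = 2 h 5 = 2 \cdot 5 h = 10 h$)
$q = \frac{8315}{3016} \approx 2.757$
$f = -24003$ ($f = -23673 + 10 \left(-33\right) = -23673 - 330 = -24003$)
$q - f = \frac{8315}{3016} - -24003 = \frac{8315}{3016} + 24003 = \frac{72401363}{3016}$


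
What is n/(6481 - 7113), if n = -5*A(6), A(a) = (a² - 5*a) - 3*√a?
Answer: 15/316 - 15*√6/632 ≈ -0.010668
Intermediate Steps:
A(a) = a² - 5*a - 3*√a
n = -30 + 15*√6 (n = -5*(6² - 5*6 - 3*√6) = -5*(36 - 30 - 3*√6) = -5*(6 - 3*√6) = -30 + 15*√6 ≈ 6.7423)
n/(6481 - 7113) = (-30 + 15*√6)/(6481 - 7113) = (-30 + 15*√6)/(-632) = (-30 + 15*√6)*(-1/632) = 15/316 - 15*√6/632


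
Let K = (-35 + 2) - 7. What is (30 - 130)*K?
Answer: 4000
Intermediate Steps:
K = -40 (K = -33 - 7 = -40)
(30 - 130)*K = (30 - 130)*(-40) = -100*(-40) = 4000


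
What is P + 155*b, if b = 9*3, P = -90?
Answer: 4095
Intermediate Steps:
b = 27
P + 155*b = -90 + 155*27 = -90 + 4185 = 4095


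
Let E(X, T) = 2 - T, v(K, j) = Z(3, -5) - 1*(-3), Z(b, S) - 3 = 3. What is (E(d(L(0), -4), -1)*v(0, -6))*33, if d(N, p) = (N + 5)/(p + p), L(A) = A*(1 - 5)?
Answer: 891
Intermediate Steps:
L(A) = -4*A (L(A) = A*(-4) = -4*A)
Z(b, S) = 6 (Z(b, S) = 3 + 3 = 6)
d(N, p) = (5 + N)/(2*p) (d(N, p) = (5 + N)/((2*p)) = (5 + N)*(1/(2*p)) = (5 + N)/(2*p))
v(K, j) = 9 (v(K, j) = 6 - 1*(-3) = 6 + 3 = 9)
(E(d(L(0), -4), -1)*v(0, -6))*33 = ((2 - 1*(-1))*9)*33 = ((2 + 1)*9)*33 = (3*9)*33 = 27*33 = 891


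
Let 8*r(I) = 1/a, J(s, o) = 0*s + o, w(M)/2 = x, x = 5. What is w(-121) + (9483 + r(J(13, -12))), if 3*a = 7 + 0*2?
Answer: 531611/56 ≈ 9493.0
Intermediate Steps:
w(M) = 10 (w(M) = 2*5 = 10)
J(s, o) = o (J(s, o) = 0 + o = o)
a = 7/3 (a = (7 + 0*2)/3 = (7 + 0)/3 = (⅓)*7 = 7/3 ≈ 2.3333)
r(I) = 3/56 (r(I) = 1/(8*(7/3)) = (⅛)*(3/7) = 3/56)
w(-121) + (9483 + r(J(13, -12))) = 10 + (9483 + 3/56) = 10 + 531051/56 = 531611/56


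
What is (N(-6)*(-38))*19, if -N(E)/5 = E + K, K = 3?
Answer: -10830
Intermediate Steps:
N(E) = -15 - 5*E (N(E) = -5*(E + 3) = -5*(3 + E) = -15 - 5*E)
(N(-6)*(-38))*19 = ((-15 - 5*(-6))*(-38))*19 = ((-15 + 30)*(-38))*19 = (15*(-38))*19 = -570*19 = -10830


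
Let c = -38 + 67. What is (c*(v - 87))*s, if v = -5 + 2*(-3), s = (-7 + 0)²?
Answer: -139258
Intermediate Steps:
s = 49 (s = (-7)² = 49)
v = -11 (v = -5 - 6 = -11)
c = 29
(c*(v - 87))*s = (29*(-11 - 87))*49 = (29*(-98))*49 = -2842*49 = -139258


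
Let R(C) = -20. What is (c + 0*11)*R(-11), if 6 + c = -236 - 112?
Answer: 7080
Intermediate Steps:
c = -354 (c = -6 + (-236 - 112) = -6 - 348 = -354)
(c + 0*11)*R(-11) = (-354 + 0*11)*(-20) = (-354 + 0)*(-20) = -354*(-20) = 7080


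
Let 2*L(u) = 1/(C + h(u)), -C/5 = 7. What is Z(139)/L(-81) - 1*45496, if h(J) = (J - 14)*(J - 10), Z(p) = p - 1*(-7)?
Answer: 2468624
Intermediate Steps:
Z(p) = 7 + p (Z(p) = p + 7 = 7 + p)
h(J) = (-14 + J)*(-10 + J)
C = -35 (C = -5*7 = -35)
L(u) = 1/(2*(105 + u² - 24*u)) (L(u) = 1/(2*(-35 + (140 + u² - 24*u))) = 1/(2*(105 + u² - 24*u)))
Z(139)/L(-81) - 1*45496 = (7 + 139)/((1/(2*(105 + (-81)² - 24*(-81))))) - 1*45496 = 146/((1/(2*(105 + 6561 + 1944)))) - 45496 = 146/(((½)/8610)) - 45496 = 146/(((½)*(1/8610))) - 45496 = 146/(1/17220) - 45496 = 146*17220 - 45496 = 2514120 - 45496 = 2468624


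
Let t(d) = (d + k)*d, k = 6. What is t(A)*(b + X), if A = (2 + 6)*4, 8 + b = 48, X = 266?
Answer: 372096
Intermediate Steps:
b = 40 (b = -8 + 48 = 40)
A = 32 (A = 8*4 = 32)
t(d) = d*(6 + d) (t(d) = (d + 6)*d = (6 + d)*d = d*(6 + d))
t(A)*(b + X) = (32*(6 + 32))*(40 + 266) = (32*38)*306 = 1216*306 = 372096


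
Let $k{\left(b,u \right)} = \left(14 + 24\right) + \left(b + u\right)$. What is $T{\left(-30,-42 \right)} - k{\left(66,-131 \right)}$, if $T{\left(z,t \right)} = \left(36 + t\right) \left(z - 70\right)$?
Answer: $627$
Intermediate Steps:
$k{\left(b,u \right)} = 38 + b + u$ ($k{\left(b,u \right)} = 38 + \left(b + u\right) = 38 + b + u$)
$T{\left(z,t \right)} = \left(-70 + z\right) \left(36 + t\right)$ ($T{\left(z,t \right)} = \left(36 + t\right) \left(-70 + z\right) = \left(-70 + z\right) \left(36 + t\right)$)
$T{\left(-30,-42 \right)} - k{\left(66,-131 \right)} = \left(-2520 - -2940 + 36 \left(-30\right) - -1260\right) - \left(38 + 66 - 131\right) = \left(-2520 + 2940 - 1080 + 1260\right) - -27 = 600 + 27 = 627$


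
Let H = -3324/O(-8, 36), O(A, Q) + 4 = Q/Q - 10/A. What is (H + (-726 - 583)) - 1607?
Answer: -7116/7 ≈ -1016.6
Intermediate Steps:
O(A, Q) = -3 - 10/A (O(A, Q) = -4 + (Q/Q - 10/A) = -4 + (1 - 10/A) = -3 - 10/A)
H = 13296/7 (H = -3324/(-3 - 10/(-8)) = -3324/(-3 - 10*(-⅛)) = -3324/(-3 + 5/4) = -3324/(-7/4) = -3324*(-4/7) = 13296/7 ≈ 1899.4)
(H + (-726 - 583)) - 1607 = (13296/7 + (-726 - 583)) - 1607 = (13296/7 - 1309) - 1607 = 4133/7 - 1607 = -7116/7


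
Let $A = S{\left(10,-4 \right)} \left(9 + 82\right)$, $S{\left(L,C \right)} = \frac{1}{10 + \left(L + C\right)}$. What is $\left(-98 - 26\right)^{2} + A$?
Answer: $\frac{246107}{16} \approx 15382.0$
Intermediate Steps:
$S{\left(L,C \right)} = \frac{1}{10 + C + L}$ ($S{\left(L,C \right)} = \frac{1}{10 + \left(C + L\right)} = \frac{1}{10 + C + L}$)
$A = \frac{91}{16}$ ($A = \frac{9 + 82}{10 - 4 + 10} = \frac{1}{16} \cdot 91 = \frac{91}{16} \approx 5.6875$)
$\left(-98 - 26\right)^{2} + A = \left(-98 - 26\right)^{2} + \frac{91}{16} = \left(-124\right)^{2} + \frac{91}{16} = 15376 + \frac{91}{16} = \frac{246107}{16}$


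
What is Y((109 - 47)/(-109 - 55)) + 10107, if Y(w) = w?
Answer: 828743/82 ≈ 10107.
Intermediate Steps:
Y((109 - 47)/(-109 - 55)) + 10107 = (109 - 47)/(-109 - 55) + 10107 = 62/(-164) + 10107 = 62*(-1/164) + 10107 = -31/82 + 10107 = 828743/82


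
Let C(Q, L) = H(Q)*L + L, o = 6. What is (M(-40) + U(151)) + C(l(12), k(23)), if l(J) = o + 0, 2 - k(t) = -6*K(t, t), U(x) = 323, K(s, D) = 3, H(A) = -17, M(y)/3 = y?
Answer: -117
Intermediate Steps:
M(y) = 3*y
k(t) = 20 (k(t) = 2 - (-6)*3 = 2 - 1*(-18) = 2 + 18 = 20)
l(J) = 6 (l(J) = 6 + 0 = 6)
C(Q, L) = -16*L (C(Q, L) = -17*L + L = -16*L)
(M(-40) + U(151)) + C(l(12), k(23)) = (3*(-40) + 323) - 16*20 = (-120 + 323) - 320 = 203 - 320 = -117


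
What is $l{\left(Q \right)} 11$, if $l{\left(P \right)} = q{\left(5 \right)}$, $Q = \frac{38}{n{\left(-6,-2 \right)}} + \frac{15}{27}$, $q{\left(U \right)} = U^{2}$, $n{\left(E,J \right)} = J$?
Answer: $275$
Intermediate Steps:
$Q = - \frac{166}{9}$ ($Q = \frac{38}{-2} + \frac{15}{27} = 38 \left(- \frac{1}{2}\right) + 15 \cdot \frac{1}{27} = -19 + \frac{5}{9} = - \frac{166}{9} \approx -18.444$)
$l{\left(P \right)} = 25$ ($l{\left(P \right)} = 5^{2} = 25$)
$l{\left(Q \right)} 11 = 25 \cdot 11 = 275$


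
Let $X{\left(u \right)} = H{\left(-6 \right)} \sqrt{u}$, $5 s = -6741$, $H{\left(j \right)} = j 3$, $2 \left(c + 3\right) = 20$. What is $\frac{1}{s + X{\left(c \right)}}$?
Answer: $- \frac{535}{720387} + \frac{50 \sqrt{7}}{5042709} \approx -0.00071642$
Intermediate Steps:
$c = 7$ ($c = -3 + \frac{1}{2} \cdot 20 = -3 + 10 = 7$)
$H{\left(j \right)} = 3 j$
$s = - \frac{6741}{5}$ ($s = \frac{1}{5} \left(-6741\right) = - \frac{6741}{5} \approx -1348.2$)
$X{\left(u \right)} = - 18 \sqrt{u}$ ($X{\left(u \right)} = 3 \left(-6\right) \sqrt{u} = - 18 \sqrt{u}$)
$\frac{1}{s + X{\left(c \right)}} = \frac{1}{- \frac{6741}{5} - 18 \sqrt{7}}$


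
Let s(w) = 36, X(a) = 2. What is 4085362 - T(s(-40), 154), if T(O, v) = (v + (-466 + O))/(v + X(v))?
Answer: 53109729/13 ≈ 4.0854e+6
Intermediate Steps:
T(O, v) = (-466 + O + v)/(2 + v) (T(O, v) = (v + (-466 + O))/(v + 2) = (-466 + O + v)/(2 + v))
4085362 - T(s(-40), 154) = 4085362 - (-466 + 36 + 154)/(2 + 154) = 4085362 - (-276)/156 = 4085362 - 1*(-23/13) = 4085362 + 23/13 = 53109729/13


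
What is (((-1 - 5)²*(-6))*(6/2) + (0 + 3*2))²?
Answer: 412164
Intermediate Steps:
(((-1 - 5)²*(-6))*(6/2) + (0 + 3*2))² = (((-6)²*(-6))*(6*(½)) + (0 + 6))² = ((36*(-6))*3 + 6)² = (-216*3 + 6)² = (-648 + 6)² = (-642)² = 412164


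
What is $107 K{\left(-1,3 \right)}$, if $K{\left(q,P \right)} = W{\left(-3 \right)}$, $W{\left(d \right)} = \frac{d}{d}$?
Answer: $107$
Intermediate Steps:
$W{\left(d \right)} = 1$
$K{\left(q,P \right)} = 1$
$107 K{\left(-1,3 \right)} = 107 \cdot 1 = 107$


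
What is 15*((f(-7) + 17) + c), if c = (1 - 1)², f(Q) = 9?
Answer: 390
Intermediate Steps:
c = 0 (c = 0² = 0)
15*((f(-7) + 17) + c) = 15*((9 + 17) + 0) = 15*(26 + 0) = 15*26 = 390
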